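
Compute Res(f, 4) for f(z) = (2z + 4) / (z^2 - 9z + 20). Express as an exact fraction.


Step 1: Q(z) = z^2 - 9z + 20 = (z - 4)(z - 5)
Step 2: Q'(z) = 2z - 9
Step 3: Q'(4) = -1, P(4) = 12
Step 4: Res = P(4)/Q'(4) = 12/(-1) = -12

-12


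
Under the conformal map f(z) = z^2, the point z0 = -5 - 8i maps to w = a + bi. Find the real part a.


Step 1: z0 = -5 - 8i
Step 2: z0^2 = (-5)^2 - (-8)^2 + 80i
Step 3: real part = 25 - 64 = -39

-39


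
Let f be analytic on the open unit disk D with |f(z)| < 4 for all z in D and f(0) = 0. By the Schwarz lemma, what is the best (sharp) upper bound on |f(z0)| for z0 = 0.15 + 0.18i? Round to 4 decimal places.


Step 1: g = f/4 maps D -> D with g(0) = 0, so by the Schwarz lemma |g(z)| <= |z|, i.e. |f(z)| <= 4|z|; this is sharp (f(z) = 4z).
Step 2: |z0|^2 = 0.15^2 + 0.18^2 = 0.0549
Step 3: |z0| = sqrt(0.0549) = 0.234307
Step 4: Best bound = 4 * |z0| = 4 * 0.234307 = 0.9372

0.9372


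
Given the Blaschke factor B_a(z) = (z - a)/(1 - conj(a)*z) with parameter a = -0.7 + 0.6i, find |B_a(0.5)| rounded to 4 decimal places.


Step 1: Numerator z0 - a = 0.5 - (-0.7 + 0.6i) = 1.2 - 0.6i
Step 2: Denominator 1 - conj(a)*z0 = 1 - (-0.7 - 0.6i)*0.5 = 1.35 + 0.3i
Step 3: |z0 - a|^2 = 1.2^2 + (-0.6)^2 = 1.8; |1 - conj(a)*z0|^2 = 1.35^2 + 0.3^2 = 1.9125
Step 4: |B_a(0.5)| = sqrt(1.8 / 1.9125) = sqrt(0.941176)
Step 5: = 0.9701

0.9701


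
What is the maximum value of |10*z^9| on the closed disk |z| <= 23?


Step 1: On |z| = 23, |f(z)| = 10 * |z|^9 = 10 * 23^9
Step 2: By maximum modulus principle, maximum is on boundary.
Step 3: Maximum = 10 * 1801152661463 = 18011526614630

18011526614630


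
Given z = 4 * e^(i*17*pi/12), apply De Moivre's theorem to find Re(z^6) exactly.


Step 1: By De Moivre's theorem, z^6 = 4^6 * e^(i*6*17*pi/12) = 4096 * (cos(17*pi/2) + i*sin(17*pi/2))
Step 2: |z|^6 = 4^6 = 4096
Step 3: Reduce the angle mod 2*pi: 17*pi/2 - 8*pi = pi/2
Step 4: cos(pi/2) = 0
Step 5: Re(z^6) = 4096 * 0 = 0

0


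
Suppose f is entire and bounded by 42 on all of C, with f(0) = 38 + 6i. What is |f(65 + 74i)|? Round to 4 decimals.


Step 1: By Liouville's theorem, a bounded entire function is constant.
Step 2: f(z) = f(0) = 38 + 6i for all z.
Step 3: |f(w)| = |38 + 6i| = sqrt(1444 + 36)
Step 4: = 38.4708

38.4708


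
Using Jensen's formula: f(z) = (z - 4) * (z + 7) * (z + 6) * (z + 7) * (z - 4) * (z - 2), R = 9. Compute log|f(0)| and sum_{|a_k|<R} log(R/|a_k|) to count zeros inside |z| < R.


Jensen's formula: (1/2pi)*integral log|f(Re^it)|dt = log|f(0)| + sum_{|a_k|<R} log(R/|a_k|)
Step 1: f(0) = (-4) * 7 * 6 * 7 * (-4) * (-2) = -9408
Step 2: log|f(0)| = log|4| + log|-7| + log|-6| + log|-7| + log|4| + log|2| = 9.1493
Step 3: Zeros inside |z| < 9: 4, -7, -6, -7, 4, 2
Step 4: Jensen sum = log(9/4) + log(9/7) + log(9/6) + log(9/7) + log(9/4) + log(9/2) = 4.034
Step 5: n(R) = number of terms in the Jensen sum = count of zeros inside |z| < 9 = 6

6


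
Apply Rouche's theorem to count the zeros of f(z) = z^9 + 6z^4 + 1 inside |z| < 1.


Step 1: On |z| = 1 the three terms have sizes |z^9| = 1^9 = 1, |6z^4| = 6*1^4 = 6, |1| = 1
Step 2: The dominant term is g(z) = 6z^4; let h(z) = z^9 + 1 so f = g + h
Step 3: On |z| = 1: |g| = 6 and |h| <= 1 + 1 = 2
Step 4: Since 6 > 2, |h| < |g| on |z| = 1, so by Rouche f has the same number of zeros as g inside |z| < 1
Step 5: g(z) = 6z^4 has 4 zeros (at the origin, multiplicity 4) inside |z| < 1. Answer = 4

4


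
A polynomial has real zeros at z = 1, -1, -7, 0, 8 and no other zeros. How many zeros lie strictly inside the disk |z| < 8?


Step 1: Check each root:
  z = 1: |1| = 1 < 8
  z = -1: |-1| = 1 < 8
  z = -7: |-7| = 7 < 8
  z = 0: |0| = 0 < 8
  z = 8: |8| = 8 >= 8
Step 2: Count = 4

4


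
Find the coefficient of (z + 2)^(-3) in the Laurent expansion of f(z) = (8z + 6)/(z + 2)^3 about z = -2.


Step 1: Write the numerator in powers of (z + 2): 8z + 6 = 8(z + 2) + (8*(-2) + 6) = 8(z + 2) - 10
Step 2: Divide by (z + 2)^3: f(z) = -10(z + 2)^(-3) + 8(z + 2)^(-2)
Step 3: This finite sum is the Laurent series of f about z = -2.
Step 4: Coefficient of (z + 2)^(-3) = 8*(-2) + 6 = -10

-10


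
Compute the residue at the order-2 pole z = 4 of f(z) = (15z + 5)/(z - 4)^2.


Step 1: Pole of order 2 at z = 4
Step 2: Res = lim d/dz [(z - 4)^2 * f(z)] as z -> 4
Step 3: (z - 4)^2 * f(z) = 15z + 5
Step 4: d/dz[15z + 5] = 15

15


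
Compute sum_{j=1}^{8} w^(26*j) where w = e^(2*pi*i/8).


Step 1: The sum sum_{j=1}^{n} w^(k*j) equals n if n | k, else 0.
Step 2: Here n = 8, k = 26
Step 3: Does n divide k? 8 | 26 -> False
Step 4: Sum = 0

0


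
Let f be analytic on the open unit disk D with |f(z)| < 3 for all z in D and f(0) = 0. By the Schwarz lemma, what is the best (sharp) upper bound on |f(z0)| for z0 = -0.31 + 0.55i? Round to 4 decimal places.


Step 1: g = f/3 maps D -> D with g(0) = 0, so by the Schwarz lemma |g(z)| <= |z|, i.e. |f(z)| <= 3|z|; this is sharp (f(z) = 3z).
Step 2: |z0|^2 = (-0.31)^2 + 0.55^2 = 0.3986
Step 3: |z0| = sqrt(0.3986) = 0.631348
Step 4: Best bound = 3 * |z0| = 3 * 0.631348 = 1.894

1.894


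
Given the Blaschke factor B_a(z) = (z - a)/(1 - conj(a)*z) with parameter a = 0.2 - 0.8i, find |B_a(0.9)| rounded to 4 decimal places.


Step 1: Numerator z0 - a = 0.9 - (0.2 - 0.8i) = 0.7 + 0.8i
Step 2: Denominator 1 - conj(a)*z0 = 1 - (0.2 + 0.8i)*0.9 = 0.82 - 0.72i
Step 3: |z0 - a|^2 = 0.7^2 + 0.8^2 = 1.13; |1 - conj(a)*z0|^2 = 0.82^2 + (-0.72)^2 = 1.1908
Step 4: |B_a(0.9)| = sqrt(1.13 / 1.1908) = sqrt(0.948942)
Step 5: = 0.9741

0.9741


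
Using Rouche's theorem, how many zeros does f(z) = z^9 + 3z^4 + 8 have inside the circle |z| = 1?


Step 1: On |z| = 1 the three terms have sizes |z^9| = 1^9 = 1, |3z^4| = 3*1^4 = 3, |8| = 8
Step 2: The dominant term is g(z) = 8; let h(z) = z^9 + 3z^4 so f = g + h
Step 3: On |z| = 1: |g| = 8 and |h| <= 1 + 3 = 4
Step 4: Since 8 > 4, |h| < |g| on |z| = 1, so by Rouche f has the same number of zeros as g inside |z| < 1
Step 5: g(z) = 8 is a nonzero constant with no zeros inside |z| < 1. Answer = 0

0


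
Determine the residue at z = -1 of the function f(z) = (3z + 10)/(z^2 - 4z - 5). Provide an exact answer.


Step 1: Q(z) = z^2 - 4z - 5 = (z + 1)(z - 5)
Step 2: Q'(z) = 2z - 4
Step 3: Q'(-1) = -6, P(-1) = 7
Step 4: Res = P(-1)/Q'(-1) = 7/(-6) = -7/6

-7/6


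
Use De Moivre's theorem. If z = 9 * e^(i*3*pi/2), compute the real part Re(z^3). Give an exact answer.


Step 1: By De Moivre's theorem, z^3 = 9^3 * e^(i*3*3*pi/2) = 729 * (cos(9*pi/2) + i*sin(9*pi/2))
Step 2: |z|^3 = 9^3 = 729
Step 3: Reduce the angle mod 2*pi: 9*pi/2 - 4*pi = pi/2
Step 4: cos(pi/2) = 0
Step 5: Re(z^3) = 729 * 0 = 0

0


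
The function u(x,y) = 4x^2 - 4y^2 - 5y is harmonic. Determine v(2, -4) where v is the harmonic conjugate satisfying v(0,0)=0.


Step 1: v_x = -u_y = 8y + 5
Step 2: v_y = u_x = 8x + 0
Step 3: v = 8xy + 5x + C
Step 4: v(0,0) = 0 => C = 0
Step 5: v(2, -4) = -54

-54


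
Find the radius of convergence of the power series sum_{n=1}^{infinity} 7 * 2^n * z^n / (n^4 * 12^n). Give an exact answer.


Step 1: General term a_n = 7 * 2^n / (n^4 * 12^n)
Step 2: By the root test, |a_n|^(1/n) = 7^(1/n) * 2 / (n^(4/n) * 12) -> 2/12 as n -> infinity (since 7^(1/n) -> 1 and n^(4/n) -> 1)
Step 3: R = 1/lim|a_n|^(1/n) = 12/2 = 6

6


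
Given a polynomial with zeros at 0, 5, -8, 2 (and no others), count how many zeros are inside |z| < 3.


Step 1: Check each root:
  z = 0: |0| = 0 < 3
  z = 5: |5| = 5 >= 3
  z = -8: |-8| = 8 >= 3
  z = 2: |2| = 2 < 3
Step 2: Count = 2

2


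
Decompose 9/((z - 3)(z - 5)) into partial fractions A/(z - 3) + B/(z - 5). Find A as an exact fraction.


Step 1: Multiply both sides by (z - 3) and set z = 3
Step 2: A = 9 / (3 - 5)
Step 3: A = 9 / (-2)
Step 4: A = -9/2

-9/2


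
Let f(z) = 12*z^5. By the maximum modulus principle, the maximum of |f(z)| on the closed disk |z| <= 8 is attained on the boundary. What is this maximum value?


Step 1: On |z| = 8, |f(z)| = 12 * |z|^5 = 12 * 8^5
Step 2: By maximum modulus principle, maximum is on boundary.
Step 3: Maximum = 12 * 32768 = 393216

393216


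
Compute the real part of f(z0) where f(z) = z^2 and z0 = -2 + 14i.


Step 1: z0 = -2 + 14i
Step 2: z0^2 = (-2)^2 - 14^2 - 56i
Step 3: real part = 4 - 196 = -192

-192


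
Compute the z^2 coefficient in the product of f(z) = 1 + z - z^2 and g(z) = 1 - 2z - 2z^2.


Step 1: z^2 term in f*g comes from: (1)*(-2z^2) + (z)*(-2z) + (-z^2)*(1)
Step 2: = -2 - 2 - 1
Step 3: = -5

-5


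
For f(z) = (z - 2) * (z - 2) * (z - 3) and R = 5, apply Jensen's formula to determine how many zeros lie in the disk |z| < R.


Jensen's formula: (1/2pi)*integral log|f(Re^it)|dt = log|f(0)| + sum_{|a_k|<R} log(R/|a_k|)
Step 1: f(0) = (-2) * (-2) * (-3) = -12
Step 2: log|f(0)| = log|2| + log|2| + log|3| = 2.4849
Step 3: Zeros inside |z| < 5: 2, 2, 3
Step 4: Jensen sum = log(5/2) + log(5/2) + log(5/3) = 2.3434
Step 5: n(R) = number of terms in the Jensen sum = count of zeros inside |z| < 5 = 3

3


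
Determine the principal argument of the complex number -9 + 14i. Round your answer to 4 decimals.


Step 1: z = -9 + 14i
Step 2: arg(z) = atan2(14, -9)
Step 3: arg(z) = 2.1421

2.1421


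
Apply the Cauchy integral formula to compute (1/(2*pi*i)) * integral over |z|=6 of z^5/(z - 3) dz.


Step 1: f(z) = z^5, a = 3 is inside |z| = 6
Step 2: By Cauchy integral formula: (1/(2pi*i)) * integral = f(a)
Step 3: f(3) = 3^5 = 243

243


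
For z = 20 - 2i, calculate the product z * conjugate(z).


Step 1: conj(z) = 20 + 2i
Step 2: z * conj(z) = 20^2 + (-2)^2
Step 3: = 400 + 4 = 404

404


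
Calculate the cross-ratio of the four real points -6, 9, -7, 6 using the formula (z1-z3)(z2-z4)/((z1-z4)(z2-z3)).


Step 1: (z1-z3)(z2-z4) = 1 * 3 = 3
Step 2: (z1-z4)(z2-z3) = (-12) * 16 = -192
Step 3: Cross-ratio = -3/192 = -1/64

-1/64


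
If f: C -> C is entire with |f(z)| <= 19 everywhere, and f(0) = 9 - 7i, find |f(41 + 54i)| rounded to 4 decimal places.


Step 1: By Liouville's theorem, a bounded entire function is constant.
Step 2: f(z) = f(0) = 9 - 7i for all z.
Step 3: |f(w)| = |9 - 7i| = sqrt(81 + 49)
Step 4: = 11.4018

11.4018


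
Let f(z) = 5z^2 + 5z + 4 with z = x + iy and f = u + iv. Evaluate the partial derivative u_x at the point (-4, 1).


Step 1: f(z) = 5(x+iy)^2 + 5(x+iy) + 4
Step 2: u = 5(x^2 - y^2) + 5x + 4
Step 3: u_x = 10x + 5
Step 4: At (-4, 1): u_x = -40 + 5 = -35

-35


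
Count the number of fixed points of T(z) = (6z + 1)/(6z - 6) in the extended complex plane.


Step 1: Fixed points satisfy T(z) = z
Step 2: 6z^2 - 12z - 1 = 0
Step 3: Discriminant = (-12)^2 - 4*6*(-1) = 168
Step 4: Number of fixed points = 2

2


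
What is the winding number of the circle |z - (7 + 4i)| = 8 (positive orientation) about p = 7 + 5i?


Step 1: Center c = (7, 4), radius = 8
Step 2: |p - c|^2 = 0^2 + 1^2 = 1
Step 3: r^2 = 64
Step 4: |p-c| < r so winding number = 1

1


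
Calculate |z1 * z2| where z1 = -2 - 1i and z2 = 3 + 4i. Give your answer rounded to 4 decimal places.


Step 1: |z1| = sqrt((-2)^2 + (-1)^2) = sqrt(5)
Step 2: |z2| = sqrt(3^2 + 4^2) = sqrt(25)
Step 3: |z1*z2| = |z1|*|z2| = sqrt(5) * sqrt(25) = sqrt(5 * 25) = sqrt(125)
Step 4: = 11.1803

11.1803


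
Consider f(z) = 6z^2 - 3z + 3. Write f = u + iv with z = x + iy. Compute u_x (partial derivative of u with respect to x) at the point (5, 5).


Step 1: f(z) = 6(x+iy)^2 - 3(x+iy) + 3
Step 2: u = 6(x^2 - y^2) - 3x + 3
Step 3: u_x = 12x - 3
Step 4: At (5, 5): u_x = 60 - 3 = 57

57


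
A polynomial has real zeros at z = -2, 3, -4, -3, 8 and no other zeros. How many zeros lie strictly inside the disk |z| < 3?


Step 1: Check each root:
  z = -2: |-2| = 2 < 3
  z = 3: |3| = 3 >= 3
  z = -4: |-4| = 4 >= 3
  z = -3: |-3| = 3 >= 3
  z = 8: |8| = 8 >= 3
Step 2: Count = 1

1


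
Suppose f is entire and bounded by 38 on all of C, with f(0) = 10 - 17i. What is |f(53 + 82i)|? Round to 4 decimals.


Step 1: By Liouville's theorem, a bounded entire function is constant.
Step 2: f(z) = f(0) = 10 - 17i for all z.
Step 3: |f(w)| = |10 - 17i| = sqrt(100 + 289)
Step 4: = 19.7231

19.7231


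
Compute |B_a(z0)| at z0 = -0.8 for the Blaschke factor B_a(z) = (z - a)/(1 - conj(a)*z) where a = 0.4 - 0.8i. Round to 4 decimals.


Step 1: Numerator z0 - a = -0.8 - (0.4 - 0.8i) = -1.2 + 0.8i
Step 2: Denominator 1 - conj(a)*z0 = 1 - (0.4 + 0.8i)*(-0.8) = 1.32 + 0.64i
Step 3: |z0 - a|^2 = (-1.2)^2 + 0.8^2 = 2.08; |1 - conj(a)*z0|^2 = 1.32^2 + 0.64^2 = 2.152
Step 4: |B_a(-0.8)| = sqrt(2.08 / 2.152) = sqrt(0.966543)
Step 5: = 0.9831

0.9831


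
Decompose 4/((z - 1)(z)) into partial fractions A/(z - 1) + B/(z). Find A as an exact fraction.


Step 1: Multiply both sides by (z - 1) and set z = 1
Step 2: A = 4 / (1 - 0)
Step 3: A = 4 / 1
Step 4: A = 4

4


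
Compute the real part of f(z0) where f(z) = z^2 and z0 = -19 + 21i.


Step 1: z0 = -19 + 21i
Step 2: z0^2 = (-19)^2 - 21^2 - 798i
Step 3: real part = 361 - 441 = -80

-80


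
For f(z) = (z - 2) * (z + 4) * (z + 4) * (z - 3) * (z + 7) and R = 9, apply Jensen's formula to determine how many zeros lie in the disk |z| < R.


Jensen's formula: (1/2pi)*integral log|f(Re^it)|dt = log|f(0)| + sum_{|a_k|<R} log(R/|a_k|)
Step 1: f(0) = (-2) * 4 * 4 * (-3) * 7 = 672
Step 2: log|f(0)| = log|2| + log|-4| + log|-4| + log|3| + log|-7| = 6.5103
Step 3: Zeros inside |z| < 9: 2, -4, -4, 3, -7
Step 4: Jensen sum = log(9/2) + log(9/4) + log(9/4) + log(9/3) + log(9/7) = 4.4759
Step 5: n(R) = number of terms in the Jensen sum = count of zeros inside |z| < 9 = 5

5


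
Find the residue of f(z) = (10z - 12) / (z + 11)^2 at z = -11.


Step 1: Pole of order 2 at z = -11
Step 2: Res = lim d/dz [(z + 11)^2 * f(z)] as z -> -11
Step 3: (z + 11)^2 * f(z) = 10z - 12
Step 4: d/dz[10z - 12] = 10

10


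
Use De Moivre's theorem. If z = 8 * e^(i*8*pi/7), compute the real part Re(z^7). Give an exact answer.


Step 1: By De Moivre's theorem, z^7 = 8^7 * e^(i*7*8*pi/7) = 2097152 * (cos(8*pi) + i*sin(8*pi))
Step 2: |z|^7 = 8^7 = 2097152
Step 3: Reduce the angle mod 2*pi: 8*pi - 8*pi = 0
Step 4: cos(0) = 1
Step 5: Re(z^7) = 2097152 * 1 = 2097152

2097152


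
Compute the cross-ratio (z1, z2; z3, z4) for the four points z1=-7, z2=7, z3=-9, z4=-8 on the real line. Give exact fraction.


Step 1: (z1-z3)(z2-z4) = 2 * 15 = 30
Step 2: (z1-z4)(z2-z3) = 1 * 16 = 16
Step 3: Cross-ratio = 30/16 = 15/8

15/8


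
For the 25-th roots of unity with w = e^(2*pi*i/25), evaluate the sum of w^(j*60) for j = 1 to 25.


Step 1: The sum sum_{j=1}^{n} w^(k*j) equals n if n | k, else 0.
Step 2: Here n = 25, k = 60
Step 3: Does n divide k? 25 | 60 -> False
Step 4: Sum = 0

0


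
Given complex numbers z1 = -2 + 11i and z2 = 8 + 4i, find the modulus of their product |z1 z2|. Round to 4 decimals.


Step 1: |z1| = sqrt((-2)^2 + 11^2) = sqrt(125)
Step 2: |z2| = sqrt(8^2 + 4^2) = sqrt(80)
Step 3: |z1*z2| = |z1|*|z2| = sqrt(125) * sqrt(80) = sqrt(125 * 80) = sqrt(10000)
Step 4: = 100.0

100.0


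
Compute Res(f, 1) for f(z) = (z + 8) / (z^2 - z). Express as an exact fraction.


Step 1: Q(z) = z^2 - z = (z - 1)(z)
Step 2: Q'(z) = 2z - 1
Step 3: Q'(1) = 1, P(1) = 9
Step 4: Res = P(1)/Q'(1) = 9/1 = 9

9


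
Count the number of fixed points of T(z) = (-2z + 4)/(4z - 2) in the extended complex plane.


Step 1: Fixed points satisfy T(z) = z
Step 2: 4z^2 - 4 = 0
Step 3: Discriminant = 0^2 - 4*4*(-4) = 64
Step 4: Number of fixed points = 2

2


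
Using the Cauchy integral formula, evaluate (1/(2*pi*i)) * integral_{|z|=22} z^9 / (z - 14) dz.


Step 1: f(z) = z^9, a = 14 is inside |z| = 22
Step 2: By Cauchy integral formula: (1/(2pi*i)) * integral = f(a)
Step 3: f(14) = 14^9 = 20661046784

20661046784


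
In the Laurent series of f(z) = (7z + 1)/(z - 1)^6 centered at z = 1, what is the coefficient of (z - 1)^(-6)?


Step 1: Write the numerator in powers of (z - 1): 7z + 1 = 7(z - 1) + (7*1 + 1) = 7(z - 1) + 8
Step 2: Divide by (z - 1)^6: f(z) = 8(z - 1)^(-6) + 7(z - 1)^(-5)
Step 3: This finite sum is the Laurent series of f about z = 1.
Step 4: Coefficient of (z - 1)^(-6) = 7*1 + 1 = 8

8


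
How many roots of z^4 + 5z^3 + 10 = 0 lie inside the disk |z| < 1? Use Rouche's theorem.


Step 1: On |z| = 1 the three terms have sizes |z^4| = 1^4 = 1, |5z^3| = 5*1^3 = 5, |10| = 10
Step 2: The dominant term is g(z) = 10; let h(z) = z^4 + 5z^3 so f = g + h
Step 3: On |z| = 1: |g| = 10 and |h| <= 1 + 5 = 6
Step 4: Since 10 > 6, |h| < |g| on |z| = 1, so by Rouche f has the same number of zeros as g inside |z| < 1
Step 5: g(z) = 10 is a nonzero constant with no zeros inside |z| < 1. Answer = 0

0


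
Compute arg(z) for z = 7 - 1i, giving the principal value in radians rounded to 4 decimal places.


Step 1: z = 7 - 1i
Step 2: arg(z) = atan2(-1, 7)
Step 3: arg(z) = -0.1419

-0.1419


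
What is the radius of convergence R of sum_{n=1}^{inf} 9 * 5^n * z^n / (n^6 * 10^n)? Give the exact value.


Step 1: General term a_n = 9 * 5^n / (n^6 * 10^n)
Step 2: By the root test, |a_n|^(1/n) = 9^(1/n) * 5 / (n^(6/n) * 10) -> 5/10 as n -> infinity (since 9^(1/n) -> 1 and n^(6/n) -> 1)
Step 3: R = 1/lim|a_n|^(1/n) = 10/5 = 2

2


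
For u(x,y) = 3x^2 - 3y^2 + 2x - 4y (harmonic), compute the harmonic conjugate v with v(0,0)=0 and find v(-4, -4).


Step 1: v_x = -u_y = 6y + 4
Step 2: v_y = u_x = 6x + 2
Step 3: v = 6xy + 4x + 2y + C
Step 4: v(0,0) = 0 => C = 0
Step 5: v(-4, -4) = 72

72


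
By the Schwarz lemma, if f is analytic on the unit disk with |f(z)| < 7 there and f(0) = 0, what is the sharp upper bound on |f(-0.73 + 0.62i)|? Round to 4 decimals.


Step 1: g = f/7 maps D -> D with g(0) = 0, so by the Schwarz lemma |g(z)| <= |z|, i.e. |f(z)| <= 7|z|; this is sharp (f(z) = 7z).
Step 2: |z0|^2 = (-0.73)^2 + 0.62^2 = 0.9173
Step 3: |z0| = sqrt(0.9173) = 0.957758
Step 4: Best bound = 7 * |z0| = 7 * 0.957758 = 6.7043

6.7043


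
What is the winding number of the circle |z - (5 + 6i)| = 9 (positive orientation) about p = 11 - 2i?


Step 1: Center c = (5, 6), radius = 9
Step 2: |p - c|^2 = 6^2 + (-8)^2 = 100
Step 3: r^2 = 81
Step 4: |p-c| > r so winding number = 0

0


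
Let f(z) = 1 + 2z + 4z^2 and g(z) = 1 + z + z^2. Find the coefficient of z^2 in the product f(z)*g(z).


Step 1: z^2 term in f*g comes from: (1)*(z^2) + (2z)*(z) + (4z^2)*(1)
Step 2: = 1 + 2 + 4
Step 3: = 7

7


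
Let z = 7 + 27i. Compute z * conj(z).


Step 1: conj(z) = 7 - 27i
Step 2: z * conj(z) = 7^2 + 27^2
Step 3: = 49 + 729 = 778

778


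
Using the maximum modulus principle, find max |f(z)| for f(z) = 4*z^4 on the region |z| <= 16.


Step 1: On |z| = 16, |f(z)| = 4 * |z|^4 = 4 * 16^4
Step 2: By maximum modulus principle, maximum is on boundary.
Step 3: Maximum = 4 * 65536 = 262144

262144


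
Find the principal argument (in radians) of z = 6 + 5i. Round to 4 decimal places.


Step 1: z = 6 + 5i
Step 2: arg(z) = atan2(5, 6)
Step 3: arg(z) = 0.6947

0.6947


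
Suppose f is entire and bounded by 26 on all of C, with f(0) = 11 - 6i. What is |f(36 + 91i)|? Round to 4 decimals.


Step 1: By Liouville's theorem, a bounded entire function is constant.
Step 2: f(z) = f(0) = 11 - 6i for all z.
Step 3: |f(w)| = |11 - 6i| = sqrt(121 + 36)
Step 4: = 12.53

12.53


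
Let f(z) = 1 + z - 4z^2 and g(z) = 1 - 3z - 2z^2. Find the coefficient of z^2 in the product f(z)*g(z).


Step 1: z^2 term in f*g comes from: (1)*(-2z^2) + (z)*(-3z) + (-4z^2)*(1)
Step 2: = -2 - 3 - 4
Step 3: = -9

-9


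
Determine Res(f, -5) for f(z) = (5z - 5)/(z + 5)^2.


Step 1: Pole of order 2 at z = -5
Step 2: Res = lim d/dz [(z + 5)^2 * f(z)] as z -> -5
Step 3: (z + 5)^2 * f(z) = 5z - 5
Step 4: d/dz[5z - 5] = 5

5


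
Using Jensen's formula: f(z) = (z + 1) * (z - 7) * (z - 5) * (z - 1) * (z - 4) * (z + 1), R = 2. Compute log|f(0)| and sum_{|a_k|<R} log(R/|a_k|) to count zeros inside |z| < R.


Jensen's formula: (1/2pi)*integral log|f(Re^it)|dt = log|f(0)| + sum_{|a_k|<R} log(R/|a_k|)
Step 1: f(0) = 1 * (-7) * (-5) * (-1) * (-4) * 1 = 140
Step 2: log|f(0)| = log|-1| + log|7| + log|5| + log|1| + log|4| + log|-1| = 4.9416
Step 3: Zeros inside |z| < 2: -1, 1, -1
Step 4: Jensen sum = log(2/1) + log(2/1) + log(2/1) = 2.0794
Step 5: n(R) = number of terms in the Jensen sum = count of zeros inside |z| < 2 = 3

3


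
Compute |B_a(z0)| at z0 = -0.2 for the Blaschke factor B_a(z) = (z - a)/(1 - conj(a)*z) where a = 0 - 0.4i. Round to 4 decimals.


Step 1: Numerator z0 - a = -0.2 - (0 - 0.4i) = -0.2 + 0.4i
Step 2: Denominator 1 - conj(a)*z0 = 1 - (0 + 0.4i)*(-0.2) = 1 + 0.08i
Step 3: |z0 - a|^2 = (-0.2)^2 + 0.4^2 = 0.2; |1 - conj(a)*z0|^2 = 1^2 + 0.08^2 = 1.0064
Step 4: |B_a(-0.2)| = sqrt(0.2 / 1.0064) = sqrt(0.198728)
Step 5: = 0.4458

0.4458


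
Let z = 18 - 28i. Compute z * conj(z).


Step 1: conj(z) = 18 + 28i
Step 2: z * conj(z) = 18^2 + (-28)^2
Step 3: = 324 + 784 = 1108

1108


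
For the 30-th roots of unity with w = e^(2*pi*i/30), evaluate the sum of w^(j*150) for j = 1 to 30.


Step 1: The sum sum_{j=1}^{n} w^(k*j) equals n if n | k, else 0.
Step 2: Here n = 30, k = 150
Step 3: Does n divide k? 30 | 150 -> True
Step 4: Sum = 30

30


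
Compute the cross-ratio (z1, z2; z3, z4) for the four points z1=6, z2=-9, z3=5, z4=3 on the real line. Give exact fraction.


Step 1: (z1-z3)(z2-z4) = 1 * (-12) = -12
Step 2: (z1-z4)(z2-z3) = 3 * (-14) = -42
Step 3: Cross-ratio = 12/42 = 2/7

2/7


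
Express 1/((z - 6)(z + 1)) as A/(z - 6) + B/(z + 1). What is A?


Step 1: Multiply both sides by (z - 6) and set z = 6
Step 2: A = 1 / (6 + 1)
Step 3: A = 1 / 7
Step 4: A = 1/7

1/7


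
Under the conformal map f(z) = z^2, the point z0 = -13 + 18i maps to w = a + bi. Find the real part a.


Step 1: z0 = -13 + 18i
Step 2: z0^2 = (-13)^2 - 18^2 - 468i
Step 3: real part = 169 - 324 = -155

-155


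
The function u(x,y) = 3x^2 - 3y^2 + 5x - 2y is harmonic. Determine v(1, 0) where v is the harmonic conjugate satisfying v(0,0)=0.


Step 1: v_x = -u_y = 6y + 2
Step 2: v_y = u_x = 6x + 5
Step 3: v = 6xy + 2x + 5y + C
Step 4: v(0,0) = 0 => C = 0
Step 5: v(1, 0) = 2

2


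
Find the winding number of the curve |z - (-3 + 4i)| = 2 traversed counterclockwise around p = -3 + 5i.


Step 1: Center c = (-3, 4), radius = 2
Step 2: |p - c|^2 = 0^2 + 1^2 = 1
Step 3: r^2 = 4
Step 4: |p-c| < r so winding number = 1

1


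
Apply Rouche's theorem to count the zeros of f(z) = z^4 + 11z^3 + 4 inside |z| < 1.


Step 1: On |z| = 1 the three terms have sizes |z^4| = 1^4 = 1, |11z^3| = 11*1^3 = 11, |4| = 4
Step 2: The dominant term is g(z) = 11z^3; let h(z) = z^4 + 4 so f = g + h
Step 3: On |z| = 1: |g| = 11 and |h| <= 1 + 4 = 5
Step 4: Since 11 > 5, |h| < |g| on |z| = 1, so by Rouche f has the same number of zeros as g inside |z| < 1
Step 5: g(z) = 11z^3 has 3 zeros (at the origin, multiplicity 3) inside |z| < 1. Answer = 3

3


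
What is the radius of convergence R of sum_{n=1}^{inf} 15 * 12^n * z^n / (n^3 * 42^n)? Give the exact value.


Step 1: General term a_n = 15 * 12^n / (n^3 * 42^n)
Step 2: By the root test, |a_n|^(1/n) = 15^(1/n) * 12 / (n^(3/n) * 42) -> 12/42 as n -> infinity (since 15^(1/n) -> 1 and n^(3/n) -> 1)
Step 3: R = 1/lim|a_n|^(1/n) = 42/12 = 7/2

7/2


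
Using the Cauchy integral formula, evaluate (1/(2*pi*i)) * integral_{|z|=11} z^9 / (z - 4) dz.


Step 1: f(z) = z^9, a = 4 is inside |z| = 11
Step 2: By Cauchy integral formula: (1/(2pi*i)) * integral = f(a)
Step 3: f(4) = 4^9 = 262144

262144


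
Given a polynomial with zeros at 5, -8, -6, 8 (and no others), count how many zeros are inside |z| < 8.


Step 1: Check each root:
  z = 5: |5| = 5 < 8
  z = -8: |-8| = 8 >= 8
  z = -6: |-6| = 6 < 8
  z = 8: |8| = 8 >= 8
Step 2: Count = 2

2


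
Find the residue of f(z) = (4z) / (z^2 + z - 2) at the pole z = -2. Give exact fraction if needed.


Step 1: Q(z) = z^2 + z - 2 = (z + 2)(z - 1)
Step 2: Q'(z) = 2z + 1
Step 3: Q'(-2) = -3, P(-2) = -8
Step 4: Res = P(-2)/Q'(-2) = -8/(-3) = 8/3

8/3


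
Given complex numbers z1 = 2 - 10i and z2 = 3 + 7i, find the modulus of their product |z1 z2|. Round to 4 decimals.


Step 1: |z1| = sqrt(2^2 + (-10)^2) = sqrt(104)
Step 2: |z2| = sqrt(3^2 + 7^2) = sqrt(58)
Step 3: |z1*z2| = |z1|*|z2| = sqrt(104) * sqrt(58) = sqrt(104 * 58) = sqrt(6032)
Step 4: = 77.666

77.666


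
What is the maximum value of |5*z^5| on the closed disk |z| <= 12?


Step 1: On |z| = 12, |f(z)| = 5 * |z|^5 = 5 * 12^5
Step 2: By maximum modulus principle, maximum is on boundary.
Step 3: Maximum = 5 * 248832 = 1244160

1244160


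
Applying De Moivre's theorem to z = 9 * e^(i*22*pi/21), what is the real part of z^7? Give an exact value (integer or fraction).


Step 1: By De Moivre's theorem, z^7 = 9^7 * e^(i*7*22*pi/21) = 4782969 * (cos(22*pi/3) + i*sin(22*pi/3))
Step 2: |z|^7 = 9^7 = 4782969
Step 3: Reduce the angle mod 2*pi: 22*pi/3 - 6*pi = 4*pi/3
Step 4: cos(4*pi/3) = -1/2
Step 5: Re(z^7) = 4782969 * (-1/2) = -4782969/2

-4782969/2


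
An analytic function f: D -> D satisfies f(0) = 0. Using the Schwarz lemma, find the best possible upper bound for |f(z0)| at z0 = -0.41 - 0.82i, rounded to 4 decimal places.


Step 1: Schwarz lemma: if f: D -> D is analytic with f(0) = 0, then |f(z)| <= |z| for all z in D, and this is sharp (f(z) = z).
Step 2: |z0|^2 = (-0.41)^2 + (-0.82)^2 = 0.8405
Step 3: |z0| = sqrt(0.8405) = 0.916788
Step 4: Best bound = |z0| = 0.9168

0.9168


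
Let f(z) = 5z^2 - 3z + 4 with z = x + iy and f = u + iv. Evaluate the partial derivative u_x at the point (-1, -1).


Step 1: f(z) = 5(x+iy)^2 - 3(x+iy) + 4
Step 2: u = 5(x^2 - y^2) - 3x + 4
Step 3: u_x = 10x - 3
Step 4: At (-1, -1): u_x = -10 - 3 = -13

-13


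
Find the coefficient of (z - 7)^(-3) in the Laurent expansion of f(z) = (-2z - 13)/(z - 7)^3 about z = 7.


Step 1: Write the numerator in powers of (z - 7): -2z - 13 = -2(z - 7) + (-2*7 - 13) = -2(z - 7) - 27
Step 2: Divide by (z - 7)^3: f(z) = -27(z - 7)^(-3) - 2(z - 7)^(-2)
Step 3: This finite sum is the Laurent series of f about z = 7.
Step 4: Coefficient of (z - 7)^(-3) = -2*7 - 13 = -27

-27


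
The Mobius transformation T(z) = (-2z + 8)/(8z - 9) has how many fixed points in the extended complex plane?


Step 1: Fixed points satisfy T(z) = z
Step 2: 8z^2 - 7z - 8 = 0
Step 3: Discriminant = (-7)^2 - 4*8*(-8) = 305
Step 4: Number of fixed points = 2

2


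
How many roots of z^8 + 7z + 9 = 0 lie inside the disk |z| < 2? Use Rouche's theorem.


Step 1: On |z| = 2 the three terms have sizes |z^8| = 2^8 = 256, |7z| = 7*2 = 14, |9| = 9
Step 2: The dominant term is g(z) = z^8; let h(z) = 7z + 9 so f = g + h
Step 3: On |z| = 2: |g| = 256 and |h| <= 14 + 9 = 23
Step 4: Since 256 > 23, |h| < |g| on |z| = 2, so by Rouche f has the same number of zeros as g inside |z| < 2
Step 5: g(z) = z^8 has 8 zeros (all at the origin) inside |z| < 2. Answer = 8

8


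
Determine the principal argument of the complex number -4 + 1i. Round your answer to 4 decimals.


Step 1: z = -4 + 1i
Step 2: arg(z) = atan2(1, -4)
Step 3: arg(z) = 2.8966

2.8966


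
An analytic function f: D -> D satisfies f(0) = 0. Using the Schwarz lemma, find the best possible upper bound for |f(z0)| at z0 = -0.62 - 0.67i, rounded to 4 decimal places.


Step 1: Schwarz lemma: if f: D -> D is analytic with f(0) = 0, then |f(z)| <= |z| for all z in D, and this is sharp (f(z) = z).
Step 2: |z0|^2 = (-0.62)^2 + (-0.67)^2 = 0.8333
Step 3: |z0| = sqrt(0.8333) = 0.912853
Step 4: Best bound = |z0| = 0.9129

0.9129


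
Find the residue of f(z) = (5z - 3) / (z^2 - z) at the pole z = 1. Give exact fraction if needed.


Step 1: Q(z) = z^2 - z = (z - 1)(z)
Step 2: Q'(z) = 2z - 1
Step 3: Q'(1) = 1, P(1) = 2
Step 4: Res = P(1)/Q'(1) = 2/1 = 2

2


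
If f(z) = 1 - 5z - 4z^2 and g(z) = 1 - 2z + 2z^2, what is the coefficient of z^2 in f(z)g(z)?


Step 1: z^2 term in f*g comes from: (1)*(2z^2) + (-5z)*(-2z) + (-4z^2)*(1)
Step 2: = 2 + 10 - 4
Step 3: = 8

8


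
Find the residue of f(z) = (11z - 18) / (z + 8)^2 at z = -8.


Step 1: Pole of order 2 at z = -8
Step 2: Res = lim d/dz [(z + 8)^2 * f(z)] as z -> -8
Step 3: (z + 8)^2 * f(z) = 11z - 18
Step 4: d/dz[11z - 18] = 11

11


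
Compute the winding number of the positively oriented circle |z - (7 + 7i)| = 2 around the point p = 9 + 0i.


Step 1: Center c = (7, 7), radius = 2
Step 2: |p - c|^2 = 2^2 + (-7)^2 = 53
Step 3: r^2 = 4
Step 4: |p-c| > r so winding number = 0

0


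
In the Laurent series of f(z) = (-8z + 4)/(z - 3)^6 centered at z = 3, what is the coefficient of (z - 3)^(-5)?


Step 1: Write the numerator in powers of (z - 3): -8z + 4 = -8(z - 3) + (-8*3 + 4) = -8(z - 3) - 20
Step 2: Divide by (z - 3)^6: f(z) = -20(z - 3)^(-6) - 8(z - 3)^(-5)
Step 3: This finite sum is the Laurent series of f about z = 3.
Step 4: Coefficient of (z - 3)^(-5) = coefficient of (z - 3) in the re-centred numerator = -8

-8


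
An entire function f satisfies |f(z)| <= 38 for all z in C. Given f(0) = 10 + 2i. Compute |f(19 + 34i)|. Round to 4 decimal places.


Step 1: By Liouville's theorem, a bounded entire function is constant.
Step 2: f(z) = f(0) = 10 + 2i for all z.
Step 3: |f(w)| = |10 + 2i| = sqrt(100 + 4)
Step 4: = 10.198

10.198


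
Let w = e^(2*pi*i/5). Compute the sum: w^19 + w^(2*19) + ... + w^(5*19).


Step 1: The sum sum_{j=1}^{n} w^(k*j) equals n if n | k, else 0.
Step 2: Here n = 5, k = 19
Step 3: Does n divide k? 5 | 19 -> False
Step 4: Sum = 0

0


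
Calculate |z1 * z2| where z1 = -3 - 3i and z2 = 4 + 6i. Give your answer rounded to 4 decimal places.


Step 1: |z1| = sqrt((-3)^2 + (-3)^2) = sqrt(18)
Step 2: |z2| = sqrt(4^2 + 6^2) = sqrt(52)
Step 3: |z1*z2| = |z1|*|z2| = sqrt(18) * sqrt(52) = sqrt(18 * 52) = sqrt(936)
Step 4: = 30.5941

30.5941


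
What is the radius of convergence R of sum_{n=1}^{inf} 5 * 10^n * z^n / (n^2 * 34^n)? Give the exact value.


Step 1: General term a_n = 5 * 10^n / (n^2 * 34^n)
Step 2: By the root test, |a_n|^(1/n) = 5^(1/n) * 10 / (n^(2/n) * 34) -> 10/34 as n -> infinity (since 5^(1/n) -> 1 and n^(2/n) -> 1)
Step 3: R = 1/lim|a_n|^(1/n) = 34/10 = 17/5

17/5


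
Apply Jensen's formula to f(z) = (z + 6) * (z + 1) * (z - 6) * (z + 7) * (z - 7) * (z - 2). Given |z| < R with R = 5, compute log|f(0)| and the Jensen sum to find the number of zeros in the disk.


Jensen's formula: (1/2pi)*integral log|f(Re^it)|dt = log|f(0)| + sum_{|a_k|<R} log(R/|a_k|)
Step 1: f(0) = 6 * 1 * (-6) * 7 * (-7) * (-2) = -3528
Step 2: log|f(0)| = log|-6| + log|-1| + log|6| + log|-7| + log|7| + log|2| = 8.1685
Step 3: Zeros inside |z| < 5: -1, 2
Step 4: Jensen sum = log(5/1) + log(5/2) = 2.5257
Step 5: n(R) = number of terms in the Jensen sum = count of zeros inside |z| < 5 = 2

2


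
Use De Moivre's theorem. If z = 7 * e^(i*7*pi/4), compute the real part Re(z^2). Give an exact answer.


Step 1: By De Moivre's theorem, z^2 = 7^2 * e^(i*2*7*pi/4) = 49 * (cos(7*pi/2) + i*sin(7*pi/2))
Step 2: |z|^2 = 7^2 = 49
Step 3: Reduce the angle mod 2*pi: 7*pi/2 - 2*pi = 3*pi/2
Step 4: cos(3*pi/2) = 0
Step 5: Re(z^2) = 49 * 0 = 0

0


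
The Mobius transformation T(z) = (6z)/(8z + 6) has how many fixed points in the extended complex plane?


Step 1: Fixed points satisfy T(z) = z
Step 2: 8z^2 = 0
Step 3: Discriminant = 0^2 - 4*8*0 = 0
Step 4: Number of fixed points = 1

1


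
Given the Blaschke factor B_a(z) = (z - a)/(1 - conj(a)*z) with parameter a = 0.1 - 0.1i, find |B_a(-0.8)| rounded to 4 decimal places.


Step 1: Numerator z0 - a = -0.8 - (0.1 - 0.1i) = -0.9 + 0.1i
Step 2: Denominator 1 - conj(a)*z0 = 1 - (0.1 + 0.1i)*(-0.8) = 1.08 + 0.08i
Step 3: |z0 - a|^2 = (-0.9)^2 + 0.1^2 = 0.82; |1 - conj(a)*z0|^2 = 1.08^2 + 0.08^2 = 1.1728
Step 4: |B_a(-0.8)| = sqrt(0.82 / 1.1728) = sqrt(0.699181)
Step 5: = 0.8362

0.8362


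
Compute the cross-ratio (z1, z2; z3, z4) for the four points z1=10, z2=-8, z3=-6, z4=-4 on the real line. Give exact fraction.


Step 1: (z1-z3)(z2-z4) = 16 * (-4) = -64
Step 2: (z1-z4)(z2-z3) = 14 * (-2) = -28
Step 3: Cross-ratio = 64/28 = 16/7

16/7


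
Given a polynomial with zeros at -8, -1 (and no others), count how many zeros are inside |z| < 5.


Step 1: Check each root:
  z = -8: |-8| = 8 >= 5
  z = -1: |-1| = 1 < 5
Step 2: Count = 1

1


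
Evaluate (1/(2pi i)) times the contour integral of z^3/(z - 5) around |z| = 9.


Step 1: f(z) = z^3, a = 5 is inside |z| = 9
Step 2: By Cauchy integral formula: (1/(2pi*i)) * integral = f(a)
Step 3: f(5) = 5^3 = 125

125


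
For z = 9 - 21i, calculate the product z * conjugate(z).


Step 1: conj(z) = 9 + 21i
Step 2: z * conj(z) = 9^2 + (-21)^2
Step 3: = 81 + 441 = 522

522


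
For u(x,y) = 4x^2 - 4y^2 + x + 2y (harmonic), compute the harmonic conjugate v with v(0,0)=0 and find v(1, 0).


Step 1: v_x = -u_y = 8y - 2
Step 2: v_y = u_x = 8x + 1
Step 3: v = 8xy - 2x + y + C
Step 4: v(0,0) = 0 => C = 0
Step 5: v(1, 0) = -2

-2


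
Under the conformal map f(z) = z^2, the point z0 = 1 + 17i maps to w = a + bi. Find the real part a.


Step 1: z0 = 1 + 17i
Step 2: z0^2 = 1^2 - 17^2 + 34i
Step 3: real part = 1 - 289 = -288

-288


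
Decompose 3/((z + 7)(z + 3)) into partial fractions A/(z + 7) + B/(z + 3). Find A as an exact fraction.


Step 1: Multiply both sides by (z + 7) and set z = -7
Step 2: A = 3 / (-7 + 3)
Step 3: A = 3 / (-4)
Step 4: A = -3/4

-3/4


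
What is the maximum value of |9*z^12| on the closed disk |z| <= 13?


Step 1: On |z| = 13, |f(z)| = 9 * |z|^12 = 9 * 13^12
Step 2: By maximum modulus principle, maximum is on boundary.
Step 3: Maximum = 9 * 23298085122481 = 209682766102329

209682766102329


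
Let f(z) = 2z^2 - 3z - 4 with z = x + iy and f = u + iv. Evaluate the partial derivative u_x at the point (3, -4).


Step 1: f(z) = 2(x+iy)^2 - 3(x+iy) - 4
Step 2: u = 2(x^2 - y^2) - 3x - 4
Step 3: u_x = 4x - 3
Step 4: At (3, -4): u_x = 12 - 3 = 9

9


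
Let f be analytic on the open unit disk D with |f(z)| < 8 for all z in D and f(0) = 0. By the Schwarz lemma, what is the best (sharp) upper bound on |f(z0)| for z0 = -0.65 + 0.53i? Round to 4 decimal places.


Step 1: g = f/8 maps D -> D with g(0) = 0, so by the Schwarz lemma |g(z)| <= |z|, i.e. |f(z)| <= 8|z|; this is sharp (f(z) = 8z).
Step 2: |z0|^2 = (-0.65)^2 + 0.53^2 = 0.7034
Step 3: |z0| = sqrt(0.7034) = 0.838689
Step 4: Best bound = 8 * |z0| = 8 * 0.838689 = 6.7095

6.7095


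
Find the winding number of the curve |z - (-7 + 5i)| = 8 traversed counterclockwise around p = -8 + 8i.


Step 1: Center c = (-7, 5), radius = 8
Step 2: |p - c|^2 = (-1)^2 + 3^2 = 10
Step 3: r^2 = 64
Step 4: |p-c| < r so winding number = 1

1


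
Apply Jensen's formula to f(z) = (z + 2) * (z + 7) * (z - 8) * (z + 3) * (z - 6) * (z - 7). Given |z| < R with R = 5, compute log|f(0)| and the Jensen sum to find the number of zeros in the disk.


Jensen's formula: (1/2pi)*integral log|f(Re^it)|dt = log|f(0)| + sum_{|a_k|<R} log(R/|a_k|)
Step 1: f(0) = 2 * 7 * (-8) * 3 * (-6) * (-7) = -14112
Step 2: log|f(0)| = log|-2| + log|-7| + log|8| + log|-3| + log|6| + log|7| = 9.5548
Step 3: Zeros inside |z| < 5: -2, -3
Step 4: Jensen sum = log(5/2) + log(5/3) = 1.4271
Step 5: n(R) = number of terms in the Jensen sum = count of zeros inside |z| < 5 = 2

2


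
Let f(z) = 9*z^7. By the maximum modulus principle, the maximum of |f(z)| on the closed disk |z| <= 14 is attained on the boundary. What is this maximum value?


Step 1: On |z| = 14, |f(z)| = 9 * |z|^7 = 9 * 14^7
Step 2: By maximum modulus principle, maximum is on boundary.
Step 3: Maximum = 9 * 105413504 = 948721536

948721536


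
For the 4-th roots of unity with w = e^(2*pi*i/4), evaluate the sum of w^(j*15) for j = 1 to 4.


Step 1: The sum sum_{j=1}^{n} w^(k*j) equals n if n | k, else 0.
Step 2: Here n = 4, k = 15
Step 3: Does n divide k? 4 | 15 -> False
Step 4: Sum = 0

0


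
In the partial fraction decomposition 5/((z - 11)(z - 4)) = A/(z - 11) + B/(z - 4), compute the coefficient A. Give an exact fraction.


Step 1: Multiply both sides by (z - 11) and set z = 11
Step 2: A = 5 / (11 - 4)
Step 3: A = 5 / 7
Step 4: A = 5/7

5/7


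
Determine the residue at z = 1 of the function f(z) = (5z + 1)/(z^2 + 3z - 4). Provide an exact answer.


Step 1: Q(z) = z^2 + 3z - 4 = (z - 1)(z + 4)
Step 2: Q'(z) = 2z + 3
Step 3: Q'(1) = 5, P(1) = 6
Step 4: Res = P(1)/Q'(1) = 6/5 = 6/5

6/5


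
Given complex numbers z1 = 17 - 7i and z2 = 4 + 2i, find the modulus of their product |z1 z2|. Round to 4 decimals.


Step 1: |z1| = sqrt(17^2 + (-7)^2) = sqrt(338)
Step 2: |z2| = sqrt(4^2 + 2^2) = sqrt(20)
Step 3: |z1*z2| = |z1|*|z2| = sqrt(338) * sqrt(20) = sqrt(338 * 20) = sqrt(6760)
Step 4: = 82.2192

82.2192


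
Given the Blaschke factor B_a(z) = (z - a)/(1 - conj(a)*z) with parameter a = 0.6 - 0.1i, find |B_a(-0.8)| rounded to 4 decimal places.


Step 1: Numerator z0 - a = -0.8 - (0.6 - 0.1i) = -1.4 + 0.1i
Step 2: Denominator 1 - conj(a)*z0 = 1 - (0.6 + 0.1i)*(-0.8) = 1.48 + 0.08i
Step 3: |z0 - a|^2 = (-1.4)^2 + 0.1^2 = 1.97; |1 - conj(a)*z0|^2 = 1.48^2 + 0.08^2 = 2.1968
Step 4: |B_a(-0.8)| = sqrt(1.97 / 2.1968) = sqrt(0.896759)
Step 5: = 0.947

0.947


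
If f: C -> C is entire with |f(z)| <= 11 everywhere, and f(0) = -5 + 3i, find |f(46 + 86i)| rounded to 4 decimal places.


Step 1: By Liouville's theorem, a bounded entire function is constant.
Step 2: f(z) = f(0) = -5 + 3i for all z.
Step 3: |f(w)| = |-5 + 3i| = sqrt(25 + 9)
Step 4: = 5.831

5.831


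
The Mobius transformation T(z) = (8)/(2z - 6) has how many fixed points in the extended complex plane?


Step 1: Fixed points satisfy T(z) = z
Step 2: 2z^2 - 6z - 8 = 0
Step 3: Discriminant = (-6)^2 - 4*2*(-8) = 100
Step 4: Number of fixed points = 2

2


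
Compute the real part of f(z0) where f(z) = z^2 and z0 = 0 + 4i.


Step 1: z0 = 0 + 4i
Step 2: z0^2 = 0^2 - 4^2 + 0i
Step 3: real part = 0 - 16 = -16

-16


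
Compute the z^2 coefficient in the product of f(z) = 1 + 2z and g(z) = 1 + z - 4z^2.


Step 1: z^2 term in f*g comes from: (1)*(-4z^2) + (2z)*(z) + (0)*(1)
Step 2: = -4 + 2 + 0
Step 3: = -2

-2


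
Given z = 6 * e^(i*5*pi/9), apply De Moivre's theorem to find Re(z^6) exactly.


Step 1: By De Moivre's theorem, z^6 = 6^6 * e^(i*6*5*pi/9) = 46656 * (cos(10*pi/3) + i*sin(10*pi/3))
Step 2: |z|^6 = 6^6 = 46656
Step 3: Reduce the angle mod 2*pi: 10*pi/3 - 2*pi = 4*pi/3
Step 4: cos(4*pi/3) = -1/2
Step 5: Re(z^6) = 46656 * (-1/2) = -23328

-23328


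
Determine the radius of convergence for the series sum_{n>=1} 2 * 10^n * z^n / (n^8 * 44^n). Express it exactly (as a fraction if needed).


Step 1: General term a_n = 2 * 10^n / (n^8 * 44^n)
Step 2: By the root test, |a_n|^(1/n) = 2^(1/n) * 10 / (n^(8/n) * 44) -> 10/44 as n -> infinity (since 2^(1/n) -> 1 and n^(8/n) -> 1)
Step 3: R = 1/lim|a_n|^(1/n) = 44/10 = 22/5

22/5


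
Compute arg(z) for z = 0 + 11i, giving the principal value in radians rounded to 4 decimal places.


Step 1: z = 0 + 11i
Step 2: arg(z) = atan2(11, 0)
Step 3: arg(z) = 1.5708

1.5708


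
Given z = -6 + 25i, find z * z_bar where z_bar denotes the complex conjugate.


Step 1: conj(z) = -6 - 25i
Step 2: z * conj(z) = (-6)^2 + 25^2
Step 3: = 36 + 625 = 661

661


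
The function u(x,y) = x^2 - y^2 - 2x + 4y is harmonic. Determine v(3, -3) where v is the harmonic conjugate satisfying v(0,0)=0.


Step 1: v_x = -u_y = 2y - 4
Step 2: v_y = u_x = 2x - 2
Step 3: v = 2xy - 4x - 2y + C
Step 4: v(0,0) = 0 => C = 0
Step 5: v(3, -3) = -24

-24


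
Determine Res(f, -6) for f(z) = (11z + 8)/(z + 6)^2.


Step 1: Pole of order 2 at z = -6
Step 2: Res = lim d/dz [(z + 6)^2 * f(z)] as z -> -6
Step 3: (z + 6)^2 * f(z) = 11z + 8
Step 4: d/dz[11z + 8] = 11

11


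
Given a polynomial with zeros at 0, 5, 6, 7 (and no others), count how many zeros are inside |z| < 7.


Step 1: Check each root:
  z = 0: |0| = 0 < 7
  z = 5: |5| = 5 < 7
  z = 6: |6| = 6 < 7
  z = 7: |7| = 7 >= 7
Step 2: Count = 3

3
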